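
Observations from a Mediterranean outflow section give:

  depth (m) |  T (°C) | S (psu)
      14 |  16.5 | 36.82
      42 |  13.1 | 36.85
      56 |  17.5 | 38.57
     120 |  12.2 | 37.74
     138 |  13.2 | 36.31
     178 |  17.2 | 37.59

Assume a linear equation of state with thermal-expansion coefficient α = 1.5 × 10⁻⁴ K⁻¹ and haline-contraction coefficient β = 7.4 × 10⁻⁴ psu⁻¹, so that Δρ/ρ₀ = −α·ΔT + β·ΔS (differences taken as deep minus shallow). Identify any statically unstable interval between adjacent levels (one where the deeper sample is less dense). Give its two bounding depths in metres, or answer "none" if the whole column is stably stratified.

120–138 m

Evaluate Δρ/ρ₀ = −αΔT + βΔS across each adjacent pair:
  14–42 m: −αΔT+βΔS = −(1.5 × 10⁻⁴)(-3.4)+(7.4 × 10⁻⁴)(+0.03) = 5.3 × 10⁻⁴ → stable
  42–56 m: −αΔT+βΔS = −(1.5 × 10⁻⁴)(+4.4)+(7.4 × 10⁻⁴)(+1.72) = 6.1 × 10⁻⁴ → stable
  56–120 m: −αΔT+βΔS = −(1.5 × 10⁻⁴)(-5.3)+(7.4 × 10⁻⁴)(-0.83) = 1.8 × 10⁻⁴ → stable
  120–138 m: −αΔT+βΔS = −(1.5 × 10⁻⁴)(+1.0)+(7.4 × 10⁻⁴)(-1.43) = -1.2 × 10⁻³ → UNSTABLE
  138–178 m: −αΔT+βΔS = −(1.5 × 10⁻⁴)(+4.0)+(7.4 × 10⁻⁴)(+1.28) = 3.5 × 10⁻⁴ → stable
The 120–138 m interval has Δρ < 0: lighter water underlies denser water.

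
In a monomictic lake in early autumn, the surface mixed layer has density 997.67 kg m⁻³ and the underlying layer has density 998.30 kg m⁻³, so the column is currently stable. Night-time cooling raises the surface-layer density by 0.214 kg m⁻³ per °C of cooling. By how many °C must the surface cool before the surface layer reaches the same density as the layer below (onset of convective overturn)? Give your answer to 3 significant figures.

Density deficit of the surface layer: 998.30 − 997.67 = 0.63 kg m⁻³.
Required change = 0.63 / 0.214 = 2.94 °C.

2.94 °C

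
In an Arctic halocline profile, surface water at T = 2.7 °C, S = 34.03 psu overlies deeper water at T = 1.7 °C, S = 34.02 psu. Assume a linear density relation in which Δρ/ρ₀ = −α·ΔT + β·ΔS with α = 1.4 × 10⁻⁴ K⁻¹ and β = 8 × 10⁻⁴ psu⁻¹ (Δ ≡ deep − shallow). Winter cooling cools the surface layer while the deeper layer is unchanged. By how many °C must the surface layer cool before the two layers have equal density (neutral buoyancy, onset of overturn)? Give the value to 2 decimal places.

0.94 °C

Neutral buoyancy requires Δρ = 0, i.e. −α(T_deep − T_surf′) + β(S_deep − S_surf) = 0.
T_surf′ = T_deep − (β/α)·ΔS = 1.7 − (8 × 10⁻⁴/1.4 × 10⁻⁴)·(-0.01) = 1.7571 °C.
Cooling required: 2.7 − (1.7571) = 0.9429 °C.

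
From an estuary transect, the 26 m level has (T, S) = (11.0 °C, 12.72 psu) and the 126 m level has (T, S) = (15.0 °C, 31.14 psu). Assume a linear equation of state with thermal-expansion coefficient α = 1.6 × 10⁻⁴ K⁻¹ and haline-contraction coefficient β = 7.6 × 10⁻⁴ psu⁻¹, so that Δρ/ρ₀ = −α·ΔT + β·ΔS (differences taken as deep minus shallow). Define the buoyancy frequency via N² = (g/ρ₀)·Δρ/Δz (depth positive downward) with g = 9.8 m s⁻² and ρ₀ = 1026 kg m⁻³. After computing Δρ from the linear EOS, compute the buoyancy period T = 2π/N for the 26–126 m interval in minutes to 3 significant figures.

2.89 min

ΔT = +4.0 K, ΔS = +18.42 psu (deep − shallow).
Δρ/ρ₀ = −αΔT + βΔS = -6.40 × 10⁻⁴ + 0.0139992 = 0.0133592, so Δρ ≈ 13.71 kg m⁻³.
N² = (g/ρ₀)·Δρ/Δz = g·(Δρ/ρ₀)/Δz = 9.8 × 0.0133592 / 100 = 1.3092 × 10⁻³ s⁻².
N = √(1.3092 × 10⁻³) = 0.036183 rad s⁻¹ → T = 2π/N = 173.65 s = 2.8942 min ≈ 2.89 min.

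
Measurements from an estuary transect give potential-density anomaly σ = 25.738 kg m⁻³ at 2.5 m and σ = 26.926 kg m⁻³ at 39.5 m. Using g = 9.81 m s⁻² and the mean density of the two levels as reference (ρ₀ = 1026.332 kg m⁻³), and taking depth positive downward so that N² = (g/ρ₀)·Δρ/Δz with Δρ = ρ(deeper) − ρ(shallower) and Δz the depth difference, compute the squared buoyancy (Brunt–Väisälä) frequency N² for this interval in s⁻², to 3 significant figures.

Δρ = 1026.926 − 1025.738 = 1.188 kg m⁻³ over Δz = 39.5 − 2.5 = 37 m.
N² = (9.81/1026.332) × (1.188/37) = 3.0690 × 10⁻⁴ s⁻² ≈ 3.07 × 10⁻⁴ s⁻².

3.07 × 10⁻⁴ s⁻²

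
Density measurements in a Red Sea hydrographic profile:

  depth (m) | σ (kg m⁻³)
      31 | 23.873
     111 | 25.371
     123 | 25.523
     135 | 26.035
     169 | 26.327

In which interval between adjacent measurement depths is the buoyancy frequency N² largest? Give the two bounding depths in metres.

Compute the density gradient over each adjacent pair:
  31–111 m: Δρ/Δz = 1.498/80 = 0.019 kg m⁻⁴
  111–123 m: Δρ/Δz = 0.152/12 = 0.013 kg m⁻⁴
  123–135 m: Δρ/Δz = 0.512/12 = 0.043 kg m⁻⁴
  135–169 m: Δρ/Δz = 0.292/34 = 8.6 × 10⁻³ kg m⁻⁴
The largest gradient is in the 123–135 m interval — the pycnocline.

123–135 m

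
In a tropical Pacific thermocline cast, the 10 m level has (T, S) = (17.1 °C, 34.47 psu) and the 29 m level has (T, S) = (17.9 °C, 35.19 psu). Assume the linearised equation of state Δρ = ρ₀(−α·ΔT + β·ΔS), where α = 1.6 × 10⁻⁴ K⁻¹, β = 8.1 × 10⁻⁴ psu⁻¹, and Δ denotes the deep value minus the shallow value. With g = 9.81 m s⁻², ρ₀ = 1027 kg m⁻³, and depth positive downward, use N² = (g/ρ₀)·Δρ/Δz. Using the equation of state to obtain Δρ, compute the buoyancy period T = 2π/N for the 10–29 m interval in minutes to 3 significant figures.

6.83 min

ΔT = +0.8 K, ΔS = +0.72 psu (deep − shallow).
Δρ/ρ₀ = −αΔT + βΔS = -1.28 × 10⁻⁴ + 5.832 × 10⁻⁴ = 4.552 × 10⁻⁴, so Δρ ≈ 0.4675 kg m⁻³.
N² = (g/ρ₀)·Δρ/Δz = g·(Δρ/ρ₀)/Δz = 9.81 × 4.552 × 10⁻⁴ / 19 = 2.3503 × 10⁻⁴ s⁻².
N = √(2.3503 × 10⁻⁴) = 0.015331 rad s⁻¹ → T = 2π/N = 409.84 s = 6.8307 min ≈ 6.83 min.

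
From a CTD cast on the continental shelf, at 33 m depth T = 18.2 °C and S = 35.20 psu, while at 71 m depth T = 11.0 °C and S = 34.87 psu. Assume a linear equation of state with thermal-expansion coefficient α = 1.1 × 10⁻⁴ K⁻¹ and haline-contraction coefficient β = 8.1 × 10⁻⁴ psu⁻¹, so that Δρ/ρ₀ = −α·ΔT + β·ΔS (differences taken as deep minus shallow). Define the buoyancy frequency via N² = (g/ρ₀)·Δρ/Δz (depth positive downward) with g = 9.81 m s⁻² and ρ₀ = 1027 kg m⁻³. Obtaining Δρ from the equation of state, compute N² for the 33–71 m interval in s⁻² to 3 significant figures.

1.35 × 10⁻⁴ s⁻²

ΔT = -7.2 K, ΔS = -0.33 psu (deep − shallow).
Δρ/ρ₀ = −αΔT + βΔS = 7.92 × 10⁻⁴ − 2.673 × 10⁻⁴ = 5.247 × 10⁻⁴, so Δρ ≈ 0.5389 kg m⁻³.
N² = (g/ρ₀)·Δρ/Δz = g·(Δρ/ρ₀)/Δz = 9.81 × 5.247 × 10⁻⁴ / 38 = 1.3546 × 10⁻⁴ s⁻² ≈ 1.35 × 10⁻⁴ s⁻².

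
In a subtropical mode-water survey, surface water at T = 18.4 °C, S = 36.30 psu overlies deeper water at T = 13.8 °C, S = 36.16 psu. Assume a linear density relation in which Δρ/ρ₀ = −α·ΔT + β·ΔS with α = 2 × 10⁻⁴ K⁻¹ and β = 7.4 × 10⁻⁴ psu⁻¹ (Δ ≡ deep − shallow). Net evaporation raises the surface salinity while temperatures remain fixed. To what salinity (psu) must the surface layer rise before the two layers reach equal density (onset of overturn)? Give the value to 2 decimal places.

Neutral buoyancy requires −α(T_deep − T_surf) + β(S_deep − S_surf′) = 0.
S_surf′ = S_deep − (α/β)·ΔT = 36.16 − (2 × 10⁻⁴/7.4 × 10⁻⁴)·(-4.6) = 37.4032 psu.
Increase required: 37.4032 − 36.30 = 1.1032 psu.

37.40 psu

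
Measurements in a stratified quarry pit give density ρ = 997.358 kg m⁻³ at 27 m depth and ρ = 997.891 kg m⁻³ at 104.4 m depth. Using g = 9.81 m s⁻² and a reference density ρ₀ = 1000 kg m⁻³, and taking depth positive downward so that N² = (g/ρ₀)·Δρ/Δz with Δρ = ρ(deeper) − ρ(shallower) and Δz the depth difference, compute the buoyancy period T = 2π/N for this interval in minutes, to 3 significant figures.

12.7 min

Δρ = 997.891 − 997.358 = 0.533 kg m⁻³ over Δz = 104.4 − 27 = 77.4 m.
N² = (9.81/1000) × (0.533/77.4) = 6.7555 × 10⁻⁵ s⁻².
N = √(6.7555 × 10⁻⁵) = 8.2192 × 10⁻³ rad s⁻¹, so T = 2π/N = 764.45 s = 12.741 min ≈ 12.7 min.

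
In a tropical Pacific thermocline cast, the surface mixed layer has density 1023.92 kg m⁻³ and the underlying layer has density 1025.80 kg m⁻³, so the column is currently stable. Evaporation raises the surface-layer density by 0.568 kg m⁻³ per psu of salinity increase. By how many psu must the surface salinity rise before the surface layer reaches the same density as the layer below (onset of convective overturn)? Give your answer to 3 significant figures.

3.31 psu

Density deficit of the surface layer: 1025.80 − 1023.92 = 1.88 kg m⁻³.
Required change = 1.88 / 0.568 = 3.31 psu.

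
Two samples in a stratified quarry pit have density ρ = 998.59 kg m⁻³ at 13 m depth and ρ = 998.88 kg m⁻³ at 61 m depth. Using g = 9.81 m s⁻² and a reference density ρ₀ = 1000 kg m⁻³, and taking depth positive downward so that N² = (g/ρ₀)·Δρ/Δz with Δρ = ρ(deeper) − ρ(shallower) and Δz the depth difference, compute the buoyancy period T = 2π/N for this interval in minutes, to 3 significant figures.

Δρ = 998.88 − 998.59 = 0.29 kg m⁻³ over Δz = 61 − 13 = 48 m.
N² = (9.81/1000) × (0.29/48) = 5.9269 × 10⁻⁵ s⁻².
N = √(5.9269 × 10⁻⁵) = 7.6986 × 10⁻³ rad s⁻¹, so T = 2π/N = 816.15 s = 13.602 min ≈ 13.6 min.

13.6 min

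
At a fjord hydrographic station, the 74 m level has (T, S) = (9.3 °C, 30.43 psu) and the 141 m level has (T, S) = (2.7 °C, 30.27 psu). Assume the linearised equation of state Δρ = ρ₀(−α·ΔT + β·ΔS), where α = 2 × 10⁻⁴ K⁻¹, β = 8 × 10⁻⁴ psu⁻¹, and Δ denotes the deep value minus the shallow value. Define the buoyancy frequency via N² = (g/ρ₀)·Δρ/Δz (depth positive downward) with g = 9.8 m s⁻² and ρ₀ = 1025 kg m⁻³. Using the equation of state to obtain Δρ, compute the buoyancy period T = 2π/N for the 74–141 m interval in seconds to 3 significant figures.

476 s

ΔT = -6.6 K, ΔS = -0.16 psu (deep − shallow).
Δρ/ρ₀ = −αΔT + βΔS = 1.32 × 10⁻³ − 1.28 × 10⁻⁴ = 1.192 × 10⁻³, so Δρ ≈ 1.222 kg m⁻³.
N² = (g/ρ₀)·Δρ/Δz = g·(Δρ/ρ₀)/Δz = 9.8 × 1.192 × 10⁻³ / 67 = 1.7435 × 10⁻⁴ s⁻².
N = √(1.7435 × 10⁻⁴) = 0.013204 rad s⁻¹ → T = 2π/N = 475.85 s ≈ 476 s.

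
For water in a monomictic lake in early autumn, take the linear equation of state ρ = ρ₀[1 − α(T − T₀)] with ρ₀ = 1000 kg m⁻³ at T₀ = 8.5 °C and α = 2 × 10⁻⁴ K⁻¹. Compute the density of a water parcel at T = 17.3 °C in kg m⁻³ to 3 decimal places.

998.240 kg m⁻³

T − T₀ = +8.8 K.
Bracket = 1 − α·(+8.8) = 1 + (-1.76 × 10⁻³) = 0.9982400.
ρ = 1000 × 0.9982400 = 998.240 kg m⁻³.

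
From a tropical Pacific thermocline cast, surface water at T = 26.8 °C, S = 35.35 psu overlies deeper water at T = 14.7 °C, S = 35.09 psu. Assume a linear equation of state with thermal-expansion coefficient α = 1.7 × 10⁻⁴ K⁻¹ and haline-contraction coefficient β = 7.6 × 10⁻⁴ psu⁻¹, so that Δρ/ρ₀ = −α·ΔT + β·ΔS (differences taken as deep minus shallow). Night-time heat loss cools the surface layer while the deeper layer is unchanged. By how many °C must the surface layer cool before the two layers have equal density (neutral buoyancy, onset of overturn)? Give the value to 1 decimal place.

Neutral buoyancy requires Δρ = 0, i.e. −α(T_deep − T_surf′) + β(S_deep − S_surf) = 0.
T_surf′ = T_deep − (β/α)·ΔS = 14.7 − (7.6 × 10⁻⁴/1.7 × 10⁻⁴)·(-0.26) = 15.862 °C.
Cooling required: 26.8 − (15.862) = 10.938 °C.

10.9 °C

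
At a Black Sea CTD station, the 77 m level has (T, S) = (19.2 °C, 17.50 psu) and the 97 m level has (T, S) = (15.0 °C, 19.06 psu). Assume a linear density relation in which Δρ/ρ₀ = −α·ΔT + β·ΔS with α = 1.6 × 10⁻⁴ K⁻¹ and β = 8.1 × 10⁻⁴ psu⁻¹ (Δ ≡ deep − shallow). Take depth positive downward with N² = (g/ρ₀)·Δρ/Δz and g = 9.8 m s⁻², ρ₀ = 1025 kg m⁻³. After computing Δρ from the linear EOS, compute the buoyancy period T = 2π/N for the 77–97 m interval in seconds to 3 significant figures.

ΔT = -4.2 K, ΔS = +1.56 psu (deep − shallow).
Δρ/ρ₀ = −αΔT + βΔS = 6.72 × 10⁻⁴ + 1.2636 × 10⁻³ = 1.9356 × 10⁻³, so Δρ ≈ 1.984 kg m⁻³.
N² = (g/ρ₀)·Δρ/Δz = g·(Δρ/ρ₀)/Δz = 9.8 × 1.9356 × 10⁻³ / 20 = 9.4844 × 10⁻⁴ s⁻².
N = √(9.4844 × 10⁻⁴) = 0.030797 rad s⁻¹ → T = 2π/N = 204.02 s ≈ 204 s.

204 s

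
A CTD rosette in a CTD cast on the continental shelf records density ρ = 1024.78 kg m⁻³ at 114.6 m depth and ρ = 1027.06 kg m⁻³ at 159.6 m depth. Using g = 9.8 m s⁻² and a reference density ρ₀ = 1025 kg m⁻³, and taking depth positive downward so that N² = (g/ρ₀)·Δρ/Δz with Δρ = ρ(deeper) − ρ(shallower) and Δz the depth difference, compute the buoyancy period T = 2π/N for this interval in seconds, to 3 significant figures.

Δρ = 1027.06 − 1024.78 = 2.28 kg m⁻³ over Δz = 159.6 − 114.6 = 45 m.
N² = (9.8/1025) × (2.28/45) = 4.8442 × 10⁻⁴ s⁻².
N = √(4.8442 × 10⁻⁴) = 0.022010 rad s⁻¹, so T = 2π/N = 285.47 s ≈ 285 s.

285 s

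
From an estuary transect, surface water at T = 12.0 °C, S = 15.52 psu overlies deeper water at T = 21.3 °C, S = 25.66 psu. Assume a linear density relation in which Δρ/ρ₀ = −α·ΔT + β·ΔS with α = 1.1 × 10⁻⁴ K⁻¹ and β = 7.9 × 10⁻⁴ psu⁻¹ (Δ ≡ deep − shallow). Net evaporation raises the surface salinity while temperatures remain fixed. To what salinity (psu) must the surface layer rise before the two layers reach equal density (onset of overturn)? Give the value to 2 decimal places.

24.37 psu

Neutral buoyancy requires −α(T_deep − T_surf) + β(S_deep − S_surf′) = 0.
S_surf′ = S_deep − (α/β)·ΔT = 25.66 − (1.1 × 10⁻⁴/7.9 × 10⁻⁴)·(+9.3) = 24.3651 psu.
Increase required: 24.3651 − 15.52 = 8.8451 psu.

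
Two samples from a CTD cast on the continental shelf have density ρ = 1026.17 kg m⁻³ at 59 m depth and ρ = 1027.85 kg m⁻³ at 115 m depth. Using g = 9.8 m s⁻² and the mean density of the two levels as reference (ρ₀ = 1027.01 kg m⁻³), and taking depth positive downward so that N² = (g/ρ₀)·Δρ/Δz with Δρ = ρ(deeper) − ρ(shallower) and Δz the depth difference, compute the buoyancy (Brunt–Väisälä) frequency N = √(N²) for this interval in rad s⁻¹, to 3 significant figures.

Δρ = 1027.85 − 1026.17 = 1.68 kg m⁻³ over Δz = 115 − 59 = 56 m.
N² = (9.8/1027.01) × (1.68/56) = 2.8627 × 10⁻⁴ s⁻².
N = √(2.8627 × 10⁻⁴) = 0.016920 rad s⁻¹ ≈ 0.0169 rad s⁻¹.
N² > 0, so the interval is statically stable.

0.0169 rad s⁻¹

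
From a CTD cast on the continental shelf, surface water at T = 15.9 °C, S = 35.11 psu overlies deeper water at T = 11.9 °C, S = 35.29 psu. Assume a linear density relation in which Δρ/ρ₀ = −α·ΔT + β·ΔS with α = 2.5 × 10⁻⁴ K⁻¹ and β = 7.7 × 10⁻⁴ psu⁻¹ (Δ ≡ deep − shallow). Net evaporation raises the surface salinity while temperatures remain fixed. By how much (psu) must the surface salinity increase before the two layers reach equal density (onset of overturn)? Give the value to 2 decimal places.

Neutral buoyancy requires −α(T_deep − T_surf) + β(S_deep − S_surf′) = 0.
S_surf′ = S_deep − (α/β)·ΔT = 35.29 − (2.5 × 10⁻⁴/7.7 × 10⁻⁴)·(-4.0) = 36.5887 psu.
Increase required: 36.5887 − 35.11 = 1.4787 psu.

1.48 psu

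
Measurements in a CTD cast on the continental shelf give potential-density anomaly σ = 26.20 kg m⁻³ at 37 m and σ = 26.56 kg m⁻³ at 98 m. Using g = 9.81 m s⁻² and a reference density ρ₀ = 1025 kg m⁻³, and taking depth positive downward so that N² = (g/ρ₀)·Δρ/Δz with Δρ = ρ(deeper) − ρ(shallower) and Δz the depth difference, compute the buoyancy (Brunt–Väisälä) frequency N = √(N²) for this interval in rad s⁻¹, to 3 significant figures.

Δρ = 1026.56 − 1026.20 = 0.36 kg m⁻³ over Δz = 98 − 37 = 61 m.
N² = (9.81/1025) × (0.36/61) = 5.6483 × 10⁻⁵ s⁻².
N = √(5.6483 × 10⁻⁵) = 7.5155 × 10⁻³ rad s⁻¹ ≈ 7.52 × 10⁻³ rad s⁻¹.

7.52 × 10⁻³ rad s⁻¹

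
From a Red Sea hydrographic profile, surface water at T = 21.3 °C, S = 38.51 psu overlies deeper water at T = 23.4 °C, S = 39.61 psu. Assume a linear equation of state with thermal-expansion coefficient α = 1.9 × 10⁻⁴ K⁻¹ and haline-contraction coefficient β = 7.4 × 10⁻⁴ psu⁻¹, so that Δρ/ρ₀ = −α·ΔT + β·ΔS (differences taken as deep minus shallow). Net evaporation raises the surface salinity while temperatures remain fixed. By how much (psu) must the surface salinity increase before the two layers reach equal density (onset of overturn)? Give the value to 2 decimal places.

0.56 psu

Neutral buoyancy requires −α(T_deep − T_surf) + β(S_deep − S_surf′) = 0.
S_surf′ = S_deep − (α/β)·ΔT = 39.61 − (1.9 × 10⁻⁴/7.4 × 10⁻⁴)·(+2.1) = 39.0708 psu.
Increase required: 39.0708 − 38.51 = 0.5608 psu.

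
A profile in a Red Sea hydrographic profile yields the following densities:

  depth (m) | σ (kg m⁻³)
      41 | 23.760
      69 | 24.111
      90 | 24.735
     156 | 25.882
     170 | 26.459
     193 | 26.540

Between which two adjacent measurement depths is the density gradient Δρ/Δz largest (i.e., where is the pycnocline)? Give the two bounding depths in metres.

Compute the density gradient over each adjacent pair:
  41–69 m: Δρ/Δz = 0.351/28 = 0.013 kg m⁻⁴
  69–90 m: Δρ/Δz = 0.624/21 = 0.030 kg m⁻⁴
  90–156 m: Δρ/Δz = 1.147/66 = 0.017 kg m⁻⁴
  156–170 m: Δρ/Δz = 0.577/14 = 0.041 kg m⁻⁴
  170–193 m: Δρ/Δz = 0.081/23 = 3.5 × 10⁻³ kg m⁻⁴
The largest gradient is in the 156–170 m interval — the pycnocline.

156–170 m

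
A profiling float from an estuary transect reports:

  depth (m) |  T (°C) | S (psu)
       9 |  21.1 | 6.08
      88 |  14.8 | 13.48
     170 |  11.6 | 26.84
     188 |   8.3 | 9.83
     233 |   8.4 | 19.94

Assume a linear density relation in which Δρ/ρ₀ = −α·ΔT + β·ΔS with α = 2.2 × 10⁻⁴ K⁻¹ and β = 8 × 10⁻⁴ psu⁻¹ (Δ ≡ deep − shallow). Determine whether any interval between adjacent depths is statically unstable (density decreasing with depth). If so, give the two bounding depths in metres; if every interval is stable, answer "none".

170–188 m

Evaluate Δρ/ρ₀ = −αΔT + βΔS across each adjacent pair:
  9–88 m: −αΔT+βΔS = −(2.2 × 10⁻⁴)(-6.3)+(8 × 10⁻⁴)(+7.40) = 7.3 × 10⁻³ → stable
  88–170 m: −αΔT+βΔS = −(2.2 × 10⁻⁴)(-3.2)+(8 × 10⁻⁴)(+13.36) = 0.011 → stable
  170–188 m: −αΔT+βΔS = −(2.2 × 10⁻⁴)(-3.3)+(8 × 10⁻⁴)(-17.01) = -0.013 → UNSTABLE
  188–233 m: −αΔT+βΔS = −(2.2 × 10⁻⁴)(+0.1)+(8 × 10⁻⁴)(+10.11) = 8.1 × 10⁻³ → stable
The 170–188 m interval has Δρ < 0: lighter water underlies denser water.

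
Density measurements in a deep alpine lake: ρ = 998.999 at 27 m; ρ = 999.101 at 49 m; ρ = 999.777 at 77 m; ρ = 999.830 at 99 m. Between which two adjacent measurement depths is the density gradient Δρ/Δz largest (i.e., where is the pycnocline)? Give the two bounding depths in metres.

49–77 m

Compute the density gradient over each adjacent pair:
  27–49 m: Δρ/Δz = 0.102/22 = 4.6 × 10⁻³ kg m⁻⁴
  49–77 m: Δρ/Δz = 0.676/28 = 0.024 kg m⁻⁴
  77–99 m: Δρ/Δz = 0.053/22 = 2.4 × 10⁻³ kg m⁻⁴
The largest gradient is in the 49–77 m interval — the pycnocline.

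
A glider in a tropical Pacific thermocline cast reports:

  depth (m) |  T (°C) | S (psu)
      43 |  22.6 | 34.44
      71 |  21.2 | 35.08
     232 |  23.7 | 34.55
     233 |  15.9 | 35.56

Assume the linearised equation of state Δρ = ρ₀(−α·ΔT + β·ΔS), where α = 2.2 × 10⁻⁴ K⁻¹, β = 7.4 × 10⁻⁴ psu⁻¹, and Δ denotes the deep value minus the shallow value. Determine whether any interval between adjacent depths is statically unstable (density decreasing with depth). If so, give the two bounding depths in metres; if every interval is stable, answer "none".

Evaluate Δρ/ρ₀ = −αΔT + βΔS across each adjacent pair:
  43–71 m: −αΔT+βΔS = −(2.2 × 10⁻⁴)(-1.4)+(7.4 × 10⁻⁴)(+0.64) = 7.8 × 10⁻⁴ → stable
  71–232 m: −αΔT+βΔS = −(2.2 × 10⁻⁴)(+2.5)+(7.4 × 10⁻⁴)(-0.53) = -9.4 × 10⁻⁴ → UNSTABLE
  232–233 m: −αΔT+βΔS = −(2.2 × 10⁻⁴)(-7.8)+(7.4 × 10⁻⁴)(+1.01) = 2.5 × 10⁻³ → stable
The 71–232 m interval has Δρ < 0: lighter water underlies denser water.

71–232 m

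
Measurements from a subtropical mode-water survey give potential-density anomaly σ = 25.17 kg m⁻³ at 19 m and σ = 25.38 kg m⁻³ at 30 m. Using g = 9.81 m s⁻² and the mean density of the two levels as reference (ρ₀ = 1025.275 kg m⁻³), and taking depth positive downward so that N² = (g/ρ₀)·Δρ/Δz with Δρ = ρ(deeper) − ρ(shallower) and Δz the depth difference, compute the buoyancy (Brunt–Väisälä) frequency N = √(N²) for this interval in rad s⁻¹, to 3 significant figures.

0.0135 rad s⁻¹

Δρ = 1025.38 − 1025.17 = 0.21 kg m⁻³ over Δz = 30 − 19 = 11 m.
N² = (9.81/1025.275) × (0.21/11) = 1.8266 × 10⁻⁴ s⁻².
N = √(1.8266 × 10⁻⁴) = 0.013515 rad s⁻¹ ≈ 0.0135 rad s⁻¹.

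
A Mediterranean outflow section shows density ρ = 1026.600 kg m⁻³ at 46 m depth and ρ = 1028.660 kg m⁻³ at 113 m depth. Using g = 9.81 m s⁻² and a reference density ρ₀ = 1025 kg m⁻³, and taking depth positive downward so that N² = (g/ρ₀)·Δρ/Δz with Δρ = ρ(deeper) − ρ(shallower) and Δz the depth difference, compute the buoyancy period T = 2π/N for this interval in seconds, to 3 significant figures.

366 s

Δρ = 1028.660 − 1026.600 = 2.060 kg m⁻³ over Δz = 113 − 46 = 67 m.
N² = (9.81/1025) × (2.060/67) = 2.9426 × 10⁻⁴ s⁻².
N = √(2.9426 × 10⁻⁴) = 0.017154 rad s⁻¹, so T = 2π/N = 366.28 s ≈ 366 s.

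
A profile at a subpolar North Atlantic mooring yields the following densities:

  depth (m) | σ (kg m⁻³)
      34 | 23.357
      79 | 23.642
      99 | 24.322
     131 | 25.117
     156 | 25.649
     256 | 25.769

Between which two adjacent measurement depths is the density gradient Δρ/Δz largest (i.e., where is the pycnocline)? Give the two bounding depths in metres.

79–99 m

Compute the density gradient over each adjacent pair:
  34–79 m: Δρ/Δz = 0.285/45 = 6.3 × 10⁻³ kg m⁻⁴
  79–99 m: Δρ/Δz = 0.680/20 = 0.034 kg m⁻⁴
  99–131 m: Δρ/Δz = 0.795/32 = 0.025 kg m⁻⁴
  131–156 m: Δρ/Δz = 0.532/25 = 0.021 kg m⁻⁴
  156–256 m: Δρ/Δz = 0.120/100 = 1.2 × 10⁻³ kg m⁻⁴
The largest gradient is in the 79–99 m interval — the pycnocline.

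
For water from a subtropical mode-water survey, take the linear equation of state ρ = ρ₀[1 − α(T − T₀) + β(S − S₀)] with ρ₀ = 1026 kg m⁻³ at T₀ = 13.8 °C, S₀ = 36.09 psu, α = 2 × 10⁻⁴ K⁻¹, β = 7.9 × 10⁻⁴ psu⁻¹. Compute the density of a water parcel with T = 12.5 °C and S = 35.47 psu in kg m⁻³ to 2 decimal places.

1025.76 kg m⁻³

T − T₀ = -1.3 K, S − S₀ = -0.62 psu.
Bracket = 1 − α·(-1.3) + β·(-0.62) = 1 + (-2.298 × 10⁻⁴) = 0.9997702.
ρ = 1026 × 0.9997702 = 1025.76 kg m⁻³.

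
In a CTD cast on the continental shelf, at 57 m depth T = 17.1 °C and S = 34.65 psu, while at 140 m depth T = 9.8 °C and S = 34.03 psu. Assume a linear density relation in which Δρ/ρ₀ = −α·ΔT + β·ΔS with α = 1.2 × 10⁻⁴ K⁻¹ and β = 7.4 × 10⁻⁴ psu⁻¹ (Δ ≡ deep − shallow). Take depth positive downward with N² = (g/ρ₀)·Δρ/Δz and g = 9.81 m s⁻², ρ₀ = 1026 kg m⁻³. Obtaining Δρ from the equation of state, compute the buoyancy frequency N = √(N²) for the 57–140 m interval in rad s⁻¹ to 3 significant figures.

ΔT = -7.3 K, ΔS = -0.62 psu (deep − shallow).
Δρ/ρ₀ = −αΔT + βΔS = 8.76 × 10⁻⁴ − 4.588 × 10⁻⁴ = 4.172 × 10⁻⁴, so Δρ ≈ 0.4280 kg m⁻³.
N² = (g/ρ₀)·Δρ/Δz = g·(Δρ/ρ₀)/Δz = 9.81 × 4.172 × 10⁻⁴ / 83 = 4.9310 × 10⁻⁵ s⁻².
N = √(4.9310 × 10⁻⁵) = 7.0221 × 10⁻³ rad s⁻¹ ≈ 7.02 × 10⁻³ rad s⁻¹.

7.02 × 10⁻³ rad s⁻¹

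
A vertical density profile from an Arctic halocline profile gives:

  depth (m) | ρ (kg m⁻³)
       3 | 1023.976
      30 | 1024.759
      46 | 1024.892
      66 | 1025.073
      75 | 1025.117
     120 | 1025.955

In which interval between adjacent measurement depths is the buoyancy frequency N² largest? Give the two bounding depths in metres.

Compute the density gradient over each adjacent pair:
  3–30 m: Δρ/Δz = 0.783/27 = 0.029 kg m⁻⁴
  30–46 m: Δρ/Δz = 0.133/16 = 8.3 × 10⁻³ kg m⁻⁴
  46–66 m: Δρ/Δz = 0.181/20 = 9.0 × 10⁻³ kg m⁻⁴
  66–75 m: Δρ/Δz = 0.044/9 = 4.9 × 10⁻³ kg m⁻⁴
  75–120 m: Δρ/Δz = 0.838/45 = 0.019 kg m⁻⁴
The largest gradient is in the 3–30 m interval — the pycnocline.

3–30 m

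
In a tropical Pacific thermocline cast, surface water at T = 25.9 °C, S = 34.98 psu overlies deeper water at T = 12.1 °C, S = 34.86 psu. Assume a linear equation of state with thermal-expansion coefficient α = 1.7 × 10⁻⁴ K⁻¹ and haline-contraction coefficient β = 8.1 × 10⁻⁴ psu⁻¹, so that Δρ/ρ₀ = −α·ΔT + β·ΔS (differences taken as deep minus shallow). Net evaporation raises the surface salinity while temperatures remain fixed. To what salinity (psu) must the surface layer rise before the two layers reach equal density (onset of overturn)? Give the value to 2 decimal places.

37.76 psu

Neutral buoyancy requires −α(T_deep − T_surf) + β(S_deep − S_surf′) = 0.
S_surf′ = S_deep − (α/β)·ΔT = 34.86 − (1.7 × 10⁻⁴/8.1 × 10⁻⁴)·(-13.8) = 37.7563 psu.
Increase required: 37.7563 − 34.98 = 2.7763 psu.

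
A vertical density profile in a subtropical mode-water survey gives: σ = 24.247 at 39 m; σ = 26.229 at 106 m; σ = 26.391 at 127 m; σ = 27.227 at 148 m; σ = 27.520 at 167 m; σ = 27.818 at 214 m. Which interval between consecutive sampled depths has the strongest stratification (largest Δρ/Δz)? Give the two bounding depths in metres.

Compute the density gradient over each adjacent pair:
  39–106 m: Δρ/Δz = 1.982/67 = 0.030 kg m⁻⁴
  106–127 m: Δρ/Δz = 0.162/21 = 7.7 × 10⁻³ kg m⁻⁴
  127–148 m: Δρ/Δz = 0.836/21 = 0.040 kg m⁻⁴
  148–167 m: Δρ/Δz = 0.293/19 = 0.015 kg m⁻⁴
  167–214 m: Δρ/Δz = 0.298/47 = 6.3 × 10⁻³ kg m⁻⁴
The largest gradient is in the 127–148 m interval — the pycnocline.

127–148 m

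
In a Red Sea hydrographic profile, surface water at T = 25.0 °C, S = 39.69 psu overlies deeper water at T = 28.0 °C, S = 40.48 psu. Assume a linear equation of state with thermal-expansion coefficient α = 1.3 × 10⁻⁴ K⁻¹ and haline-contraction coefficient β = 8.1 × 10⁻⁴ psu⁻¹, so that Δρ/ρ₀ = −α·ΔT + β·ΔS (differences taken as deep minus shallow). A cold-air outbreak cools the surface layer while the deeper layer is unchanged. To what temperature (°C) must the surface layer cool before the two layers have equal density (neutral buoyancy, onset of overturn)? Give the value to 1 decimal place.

Neutral buoyancy requires Δρ = 0, i.e. −α(T_deep − T_surf′) + β(S_deep − S_surf) = 0.
T_surf′ = T_deep − (β/α)·ΔS = 28.0 − (8.1 × 10⁻⁴/1.3 × 10⁻⁴)·(+0.79) = 23.078 °C.
Cooling required: 25.0 − (23.078) = 1.922 °C.

23.1 °C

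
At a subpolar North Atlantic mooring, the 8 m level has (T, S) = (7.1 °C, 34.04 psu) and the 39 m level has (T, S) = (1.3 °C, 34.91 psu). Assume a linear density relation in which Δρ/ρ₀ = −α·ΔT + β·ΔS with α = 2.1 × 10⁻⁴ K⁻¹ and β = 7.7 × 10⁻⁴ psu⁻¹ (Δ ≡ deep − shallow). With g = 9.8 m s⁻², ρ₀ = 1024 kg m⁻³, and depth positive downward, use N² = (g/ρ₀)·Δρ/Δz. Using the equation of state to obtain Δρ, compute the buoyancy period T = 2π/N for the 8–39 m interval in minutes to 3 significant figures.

ΔT = -5.8 K, ΔS = +0.87 psu (deep − shallow).
Δρ/ρ₀ = −αΔT + βΔS = 1.218 × 10⁻³ + 6.699 × 10⁻⁴ = 1.8879 × 10⁻³, so Δρ ≈ 1.933 kg m⁻³.
N² = (g/ρ₀)·Δρ/Δz = g·(Δρ/ρ₀)/Δz = 9.8 × 1.8879 × 10⁻³ / 31 = 5.9682 × 10⁻⁴ s⁻².
N = √(5.9682 × 10⁻⁴) = 0.024430 rad s⁻¹ → T = 2π/N = 257.19 s = 4.2865 min ≈ 4.29 min.

4.29 min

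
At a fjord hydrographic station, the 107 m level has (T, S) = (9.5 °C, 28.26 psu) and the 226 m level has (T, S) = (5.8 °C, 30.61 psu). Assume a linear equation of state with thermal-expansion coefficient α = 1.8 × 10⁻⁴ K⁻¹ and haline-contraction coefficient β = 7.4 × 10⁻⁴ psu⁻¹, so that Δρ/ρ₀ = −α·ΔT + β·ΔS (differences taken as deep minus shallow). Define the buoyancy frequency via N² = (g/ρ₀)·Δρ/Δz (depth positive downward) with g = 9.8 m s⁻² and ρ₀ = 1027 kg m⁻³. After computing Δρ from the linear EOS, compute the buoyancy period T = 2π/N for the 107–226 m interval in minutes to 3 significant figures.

7.44 min

ΔT = -3.7 K, ΔS = +2.35 psu (deep − shallow).
Δρ/ρ₀ = −αΔT + βΔS = 6.66 × 10⁻⁴ + 1.739 × 10⁻³ = 2.405 × 10⁻³, so Δρ ≈ 2.470 kg m⁻³.
N² = (g/ρ₀)·Δρ/Δz = g·(Δρ/ρ₀)/Δz = 9.8 × 2.405 × 10⁻³ / 119 = 1.9806 × 10⁻⁴ s⁻².
N = √(1.9806 × 10⁻⁴) = 0.014073 rad s⁻¹ → T = 2π/N = 446.47 s = 7.4412 min ≈ 7.44 min.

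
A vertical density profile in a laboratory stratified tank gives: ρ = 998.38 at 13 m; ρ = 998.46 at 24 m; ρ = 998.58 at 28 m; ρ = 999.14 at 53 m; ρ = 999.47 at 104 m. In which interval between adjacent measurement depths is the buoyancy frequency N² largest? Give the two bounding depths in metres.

Compute the density gradient over each adjacent pair:
  13–24 m: Δρ/Δz = 0.08/11 = 7.3 × 10⁻³ kg m⁻⁴
  24–28 m: Δρ/Δz = 0.12/4 = 0.030 kg m⁻⁴
  28–53 m: Δρ/Δz = 0.56/25 = 0.022 kg m⁻⁴
  53–104 m: Δρ/Δz = 0.33/51 = 6.5 × 10⁻³ kg m⁻⁴
The largest gradient is in the 24–28 m interval — the pycnocline.

24–28 m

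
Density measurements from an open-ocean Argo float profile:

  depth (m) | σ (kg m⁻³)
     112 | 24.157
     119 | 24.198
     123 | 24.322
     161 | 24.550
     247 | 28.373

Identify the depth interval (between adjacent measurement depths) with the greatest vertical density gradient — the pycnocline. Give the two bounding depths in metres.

161–247 m

Compute the density gradient over each adjacent pair:
  112–119 m: Δρ/Δz = 0.041/7 = 5.9 × 10⁻³ kg m⁻⁴
  119–123 m: Δρ/Δz = 0.124/4 = 0.031 kg m⁻⁴
  123–161 m: Δρ/Δz = 0.228/38 = 6.0 × 10⁻³ kg m⁻⁴
  161–247 m: Δρ/Δz = 3.823/86 = 0.044 kg m⁻⁴
The largest gradient is in the 161–247 m interval — the pycnocline.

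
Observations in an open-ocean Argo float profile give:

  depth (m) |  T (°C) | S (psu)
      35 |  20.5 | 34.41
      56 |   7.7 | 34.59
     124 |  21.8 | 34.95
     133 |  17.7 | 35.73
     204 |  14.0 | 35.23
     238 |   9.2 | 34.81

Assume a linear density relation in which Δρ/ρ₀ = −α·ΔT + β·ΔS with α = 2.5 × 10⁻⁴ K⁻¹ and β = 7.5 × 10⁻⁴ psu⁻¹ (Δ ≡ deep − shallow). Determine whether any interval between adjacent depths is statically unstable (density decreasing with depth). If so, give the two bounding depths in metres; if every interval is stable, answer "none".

Evaluate Δρ/ρ₀ = −αΔT + βΔS across each adjacent pair:
  35–56 m: −αΔT+βΔS = −(2.5 × 10⁻⁴)(-12.8)+(7.5 × 10⁻⁴)(+0.18) = 3.3 × 10⁻³ → stable
  56–124 m: −αΔT+βΔS = −(2.5 × 10⁻⁴)(+14.1)+(7.5 × 10⁻⁴)(+0.36) = -3.3 × 10⁻³ → UNSTABLE
  124–133 m: −αΔT+βΔS = −(2.5 × 10⁻⁴)(-4.1)+(7.5 × 10⁻⁴)(+0.78) = 1.6 × 10⁻³ → stable
  133–204 m: −αΔT+βΔS = −(2.5 × 10⁻⁴)(-3.7)+(7.5 × 10⁻⁴)(-0.50) = 5.5 × 10⁻⁴ → stable
  204–238 m: −αΔT+βΔS = −(2.5 × 10⁻⁴)(-4.8)+(7.5 × 10⁻⁴)(-0.42) = 8.8 × 10⁻⁴ → stable
The 56–124 m interval has Δρ < 0: lighter water underlies denser water.

56–124 m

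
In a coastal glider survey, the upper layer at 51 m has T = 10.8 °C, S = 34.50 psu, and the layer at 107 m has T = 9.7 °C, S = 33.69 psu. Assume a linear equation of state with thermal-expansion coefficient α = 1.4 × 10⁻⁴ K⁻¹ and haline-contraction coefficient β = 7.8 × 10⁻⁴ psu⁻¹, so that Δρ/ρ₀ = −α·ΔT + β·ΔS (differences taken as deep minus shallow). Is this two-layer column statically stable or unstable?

ΔT = 9.7 − 10.8 = -1.1 K and ΔS = 33.69 − 34.50 = -0.81 psu (deep − shallow).
−αΔT = 1.54 × 10⁻⁴; βΔS = -6.318 × 10⁻⁴; sum Δρ/ρ₀ = -4.778 × 10⁻⁴.
Δρ/ρ₀ < 0, so Δρ < 0: deeper water is lighter → statically unstable; the column would overturn.

unstable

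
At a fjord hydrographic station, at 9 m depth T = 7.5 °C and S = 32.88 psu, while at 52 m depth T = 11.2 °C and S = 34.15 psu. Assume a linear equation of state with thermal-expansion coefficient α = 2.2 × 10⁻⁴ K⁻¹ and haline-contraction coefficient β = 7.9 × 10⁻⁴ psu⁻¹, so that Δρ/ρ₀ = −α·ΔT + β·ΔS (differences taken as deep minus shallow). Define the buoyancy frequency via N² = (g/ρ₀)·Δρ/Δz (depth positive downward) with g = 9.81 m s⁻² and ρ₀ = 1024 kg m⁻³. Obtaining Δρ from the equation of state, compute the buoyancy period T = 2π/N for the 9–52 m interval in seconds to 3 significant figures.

ΔT = +3.7 K, ΔS = +1.27 psu (deep − shallow).
Δρ/ρ₀ = −αΔT + βΔS = -8.14 × 10⁻⁴ + 1.0033 × 10⁻³ = 1.893 × 10⁻⁴, so Δρ ≈ 0.1938 kg m⁻³.
N² = (g/ρ₀)·Δρ/Δz = g·(Δρ/ρ₀)/Δz = 9.81 × 1.893 × 10⁻⁴ / 43 = 4.3187 × 10⁻⁵ s⁻².
N = √(4.3187 × 10⁻⁵) = 6.5717 × 10⁻³ rad s⁻¹ → T = 2π/N = 956.10 s ≈ 956 s.

956 s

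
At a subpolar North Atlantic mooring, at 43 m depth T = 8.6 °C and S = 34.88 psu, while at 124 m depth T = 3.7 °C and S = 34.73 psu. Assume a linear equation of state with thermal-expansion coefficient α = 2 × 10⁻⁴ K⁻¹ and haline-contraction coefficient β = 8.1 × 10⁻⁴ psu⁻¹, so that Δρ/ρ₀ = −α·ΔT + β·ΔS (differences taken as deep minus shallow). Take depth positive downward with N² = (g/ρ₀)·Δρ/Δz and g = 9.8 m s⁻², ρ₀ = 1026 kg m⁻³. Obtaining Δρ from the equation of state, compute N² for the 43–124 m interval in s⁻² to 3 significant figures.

1.04 × 10⁻⁴ s⁻²

ΔT = -4.9 K, ΔS = -0.15 psu (deep − shallow).
Δρ/ρ₀ = −αΔT + βΔS = 9.80 × 10⁻⁴ − 1.215 × 10⁻⁴ = 8.585 × 10⁻⁴, so Δρ ≈ 0.8808 kg m⁻³.
N² = (g/ρ₀)·Δρ/Δz = g·(Δρ/ρ₀)/Δz = 9.8 × 8.585 × 10⁻⁴ / 81 = 1.0387 × 10⁻⁴ s⁻² ≈ 1.04 × 10⁻⁴ s⁻².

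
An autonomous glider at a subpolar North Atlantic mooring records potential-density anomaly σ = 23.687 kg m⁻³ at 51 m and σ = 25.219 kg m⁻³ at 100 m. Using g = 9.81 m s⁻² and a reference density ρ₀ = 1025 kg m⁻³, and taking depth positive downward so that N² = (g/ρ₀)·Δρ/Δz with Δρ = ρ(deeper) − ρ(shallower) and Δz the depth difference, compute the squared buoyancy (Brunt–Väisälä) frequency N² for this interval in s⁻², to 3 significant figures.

Δρ = 1025.219 − 1023.687 = 1.532 kg m⁻³ over Δz = 100 − 51 = 49 m.
N² = (9.81/1025) × (1.532/49) = 2.9923 × 10⁻⁴ s⁻² ≈ 2.99 × 10⁻⁴ s⁻².

2.99 × 10⁻⁴ s⁻²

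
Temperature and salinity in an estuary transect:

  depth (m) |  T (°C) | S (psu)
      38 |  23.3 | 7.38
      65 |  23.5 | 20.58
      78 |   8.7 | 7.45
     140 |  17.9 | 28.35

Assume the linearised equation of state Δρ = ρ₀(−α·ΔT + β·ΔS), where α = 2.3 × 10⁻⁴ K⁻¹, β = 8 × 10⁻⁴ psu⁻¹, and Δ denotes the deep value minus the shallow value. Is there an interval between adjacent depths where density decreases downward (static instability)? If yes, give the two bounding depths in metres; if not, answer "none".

65–78 m

Evaluate Δρ/ρ₀ = −αΔT + βΔS across each adjacent pair:
  38–65 m: −αΔT+βΔS = −(2.3 × 10⁻⁴)(+0.2)+(8 × 10⁻⁴)(+13.20) = 0.011 → stable
  65–78 m: −αΔT+βΔS = −(2.3 × 10⁻⁴)(-14.8)+(8 × 10⁻⁴)(-13.13) = -7.1 × 10⁻³ → UNSTABLE
  78–140 m: −αΔT+βΔS = −(2.3 × 10⁻⁴)(+9.2)+(8 × 10⁻⁴)(+20.90) = 0.015 → stable
The 65–78 m interval has Δρ < 0: lighter water underlies denser water.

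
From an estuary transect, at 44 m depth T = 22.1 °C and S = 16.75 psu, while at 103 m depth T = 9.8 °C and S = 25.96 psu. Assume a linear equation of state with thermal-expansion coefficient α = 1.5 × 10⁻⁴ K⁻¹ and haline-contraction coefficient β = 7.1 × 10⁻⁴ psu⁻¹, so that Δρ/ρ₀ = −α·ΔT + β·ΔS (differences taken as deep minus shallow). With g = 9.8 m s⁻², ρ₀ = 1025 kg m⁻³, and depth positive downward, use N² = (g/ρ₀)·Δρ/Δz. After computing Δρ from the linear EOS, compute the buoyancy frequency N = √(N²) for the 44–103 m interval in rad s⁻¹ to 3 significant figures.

ΔT = -12.3 K, ΔS = +9.21 psu (deep − shallow).
Δρ/ρ₀ = −αΔT + βΔS = 1.845 × 10⁻³ + 6.5391 × 10⁻³ = 8.3841 × 10⁻³, so Δρ ≈ 8.594 kg m⁻³.
N² = (g/ρ₀)·Δρ/Δz = g·(Δρ/ρ₀)/Δz = 9.8 × 8.3841 × 10⁻³ / 59 = 1.3926 × 10⁻³ s⁻².
N = √(1.3926 × 10⁻³) = 0.037318 rad s⁻¹ ≈ 0.0373 rad s⁻¹.

0.0373 rad s⁻¹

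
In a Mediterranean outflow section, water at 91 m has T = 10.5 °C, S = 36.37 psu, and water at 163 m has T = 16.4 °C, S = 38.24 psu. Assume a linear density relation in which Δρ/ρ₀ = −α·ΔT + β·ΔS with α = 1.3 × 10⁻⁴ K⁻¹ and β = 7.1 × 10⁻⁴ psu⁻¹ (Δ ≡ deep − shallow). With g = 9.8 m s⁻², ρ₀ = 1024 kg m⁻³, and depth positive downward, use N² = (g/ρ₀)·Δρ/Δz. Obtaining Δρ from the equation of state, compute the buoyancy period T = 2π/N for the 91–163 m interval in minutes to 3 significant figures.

ΔT = +5.9 K, ΔS = +1.87 psu (deep − shallow).
Δρ/ρ₀ = −αΔT + βΔS = -7.67 × 10⁻⁴ + 1.3277 × 10⁻³ = 5.607 × 10⁻⁴, so Δρ ≈ 0.5742 kg m⁻³.
N² = (g/ρ₀)·Δρ/Δz = g·(Δρ/ρ₀)/Δz = 9.8 × 5.607 × 10⁻⁴ / 72 = 7.6318 × 10⁻⁵ s⁻².
N = √(7.6318 × 10⁻⁵) = 8.7360 × 10⁻³ rad s⁻¹ → T = 2π/N = 719.23 s = 11.987 min ≈ 12.0 min.

12.0 min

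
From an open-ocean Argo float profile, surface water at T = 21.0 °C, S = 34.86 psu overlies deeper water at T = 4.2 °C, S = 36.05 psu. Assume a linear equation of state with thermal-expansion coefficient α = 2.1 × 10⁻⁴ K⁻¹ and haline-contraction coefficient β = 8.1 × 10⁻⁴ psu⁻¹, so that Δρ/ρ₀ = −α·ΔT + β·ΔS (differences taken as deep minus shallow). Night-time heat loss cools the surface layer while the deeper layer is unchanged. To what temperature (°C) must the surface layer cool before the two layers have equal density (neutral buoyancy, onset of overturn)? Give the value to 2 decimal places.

-0.39 °C

Neutral buoyancy requires Δρ = 0, i.e. −α(T_deep − T_surf′) + β(S_deep − S_surf) = 0.
T_surf′ = T_deep − (β/α)·ΔS = 4.2 − (8.1 × 10⁻⁴/2.1 × 10⁻⁴)·(+1.19) = -0.3900 °C.
Cooling required: 21.0 − (-0.3900) = 21.3900 °C.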